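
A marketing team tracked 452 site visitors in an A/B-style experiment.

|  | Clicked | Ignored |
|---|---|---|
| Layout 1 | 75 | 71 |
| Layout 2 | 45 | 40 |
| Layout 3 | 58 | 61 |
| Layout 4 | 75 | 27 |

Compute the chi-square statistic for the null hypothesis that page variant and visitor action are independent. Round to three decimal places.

Row totals: 146, 85, 119, 102. Column totals: 253, 199. Grand total N = 452.
Expected counts (row total × column total / N):
  Layout 1, Clicked: 146×253/452 = 81.7212
  Layout 1, Ignored: 146×199/452 = 64.2788
  Layout 2, Clicked: 85×253/452 = 47.5774
  Layout 2, Ignored: 85×199/452 = 37.4226
  Layout 3, Clicked: 119×253/452 = 66.6084
  Layout 3, Ignored: 119×199/452 = 52.3916
  Layout 4, Clicked: 102×253/452 = 57.0929
  Layout 4, Ignored: 102×199/452 = 44.9071
Contributions (O − E)²/E:
  (75 − 81.7212)²/81.7212 = 0.5528
  (71 − 64.2788)²/64.2788 = 0.7028
  (45 − 47.5774)²/47.5774 = 0.1396
  (40 − 37.4226)²/37.4226 = 0.1775
  (58 − 66.6084)²/66.6084 = 1.1125
  (61 − 52.3916)²/52.3916 = 1.4144
  (75 − 57.0929)²/57.0929 = 5.6165
  (27 − 44.9071)²/44.9071 = 7.1406
χ² = 0.5528 + 0.7028 + 0.1396 + 0.1775 + 1.1125 + 1.4144 + 5.6165 + 7.1406 = 16.857

16.857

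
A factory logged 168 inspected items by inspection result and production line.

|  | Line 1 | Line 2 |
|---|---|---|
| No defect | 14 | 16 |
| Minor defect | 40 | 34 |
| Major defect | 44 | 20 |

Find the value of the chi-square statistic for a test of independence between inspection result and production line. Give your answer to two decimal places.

Row totals: 30, 74, 64. Column totals: 98, 70. Grand total N = 168.
Expected counts (row total × column total / N):
  No defect, Line 1: 30×98/168 = 17.5000
  No defect, Line 2: 30×70/168 = 12.5000
  Minor defect, Line 1: 74×98/168 = 43.1667
  Minor defect, Line 2: 74×70/168 = 30.8333
  Major defect, Line 1: 64×98/168 = 37.3333
  Major defect, Line 2: 64×70/168 = 26.6667
Contributions (O − E)²/E:
  (14 − 17.5000)²/17.5000 = 0.7000
  (16 − 12.5000)²/12.5000 = 0.9800
  (40 − 43.1667)²/43.1667 = 0.2323
  (34 − 30.8333)²/30.8333 = 0.3252
  (44 − 37.3333)²/37.3333 = 1.1905
  (20 − 26.6667)²/26.6667 = 1.6667
χ² = 0.7000 + 0.9800 + 0.2323 + 0.3252 + 1.1905 + 1.6667 = 5.09

5.09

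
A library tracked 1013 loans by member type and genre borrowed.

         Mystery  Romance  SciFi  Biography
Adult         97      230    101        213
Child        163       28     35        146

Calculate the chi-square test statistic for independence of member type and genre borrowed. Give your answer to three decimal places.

159.239

Row totals: 641, 372. Column totals: 260, 258, 136, 359. Grand total N = 1013.
Expected counts (row total × column total / N):
  Adult, Mystery: 641×260/1013 = 164.5212
  Adult, Romance: 641×258/1013 = 163.2557
  Adult, SciFi: 641×136/1013 = 86.0573
  Adult, Biography: 641×359/1013 = 227.1658
  Child, Mystery: 372×260/1013 = 95.4788
  Child, Romance: 372×258/1013 = 94.7443
  Child, SciFi: 372×136/1013 = 49.9427
  Child, Biography: 372×359/1013 = 131.8342
Contributions (O − E)²/E:
  (97 − 164.5212)²/164.5212 = 27.7114
  (230 − 163.2557)²/163.2557 = 27.2873
  (101 − 86.0573)²/86.0573 = 2.5946
  (213 − 227.1658)²/227.1658 = 0.8834
  (163 − 95.4788)²/95.4788 = 47.7500
  (28 − 94.7443)²/94.7443 = 47.0192
  (35 − 49.9427)²/49.9427 = 4.4708
  (146 − 131.8342)²/131.8342 = 1.5221
χ² = 27.7114 + 27.2873 + 2.5946 + 0.8834 + 47.7500 + 47.0192 + 4.4708 + 1.5221 = 159.239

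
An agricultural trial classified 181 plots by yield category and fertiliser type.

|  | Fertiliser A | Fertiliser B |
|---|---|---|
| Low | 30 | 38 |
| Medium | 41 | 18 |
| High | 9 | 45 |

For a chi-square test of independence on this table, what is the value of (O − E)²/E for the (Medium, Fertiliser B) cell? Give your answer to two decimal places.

6.76

Row total (Medium) = 59; column total (Fertiliser B) = 101; N = 181.
Expected count E = 59 × 101 / 181 = 32.923.
Contribution = (O − E)²/E = (18 − 32.923)² / 32.923 = 6.76.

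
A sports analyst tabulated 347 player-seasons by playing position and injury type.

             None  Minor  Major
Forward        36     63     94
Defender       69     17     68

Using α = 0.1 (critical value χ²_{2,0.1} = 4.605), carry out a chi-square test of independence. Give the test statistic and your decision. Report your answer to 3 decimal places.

Row totals: 193, 154. Column totals: 105, 80, 162. Grand total N = 347.
Expected counts (row total × column total / N):
  Forward, None: 193×105/347 = 58.40058
  Forward, Minor: 193×80/347 = 44.49568
  Forward, Major: 193×162/347 = 90.10375
  Defender, None: 154×105/347 = 46.59942
  Defender, Minor: 154×80/347 = 35.50432
  Defender, Major: 154×162/347 = 71.89625
Contributions (O − E)²/E:
  (36 − 58.40058)²/58.40058 = 8.5921
  (63 − 44.49568)²/44.49568 = 7.6954
  (94 − 90.10375)²/90.10375 = 0.1685
  (69 − 46.59942)²/46.59942 = 10.7681
  (17 − 35.50432)²/35.50432 = 9.6442
  (68 − 71.89625)²/71.89625 = 0.2111
χ² = 8.5921 + 7.6954 + 0.1685 + 10.7681 + 9.6442 + 0.2111 = 37.079
df = (2−1)(3−1) = 2. Since 37.079 > 4.605, reject the null hypothesis of independence at α = 0.1.

37.079; reject H₀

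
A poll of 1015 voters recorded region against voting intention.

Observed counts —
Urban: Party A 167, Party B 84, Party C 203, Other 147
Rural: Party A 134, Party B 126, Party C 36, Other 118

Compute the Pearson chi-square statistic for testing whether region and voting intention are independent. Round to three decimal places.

100.853

Row totals: 601, 414. Column totals: 301, 210, 239, 265. Grand total N = 1015.
Expected counts (row total × column total / N):
  Urban, Party A: 601×301/1015 = 178.2276
  Urban, Party B: 601×210/1015 = 124.3448
  Urban, Party C: 601×239/1015 = 141.5163
  Urban, Other: 601×265/1015 = 156.9113
  Rural, Party A: 414×301/1015 = 122.7724
  Rural, Party B: 414×210/1015 = 85.6552
  Rural, Party C: 414×239/1015 = 97.4837
  Rural, Other: 414×265/1015 = 108.0887
Contributions (O − E)²/E:
  (167 − 178.2276)²/178.2276 = 0.7073
  (84 − 124.3448)²/124.3448 = 13.0902
  (203 − 141.5163)²/141.5163 = 26.7124
  (147 − 156.9113)²/156.9113 = 0.6260
  (134 − 122.7724)²/122.7724 = 1.0268
  (126 − 85.6552)²/85.6552 = 19.0030
  (36 − 97.4837)²/97.4837 = 38.7782
  (118 − 108.0887)²/108.0887 = 0.9088
χ² = 0.7073 + 13.0902 + 26.7124 + 0.6260 + 1.0268 + 19.0030 + 38.7782 + 0.9088 = 100.853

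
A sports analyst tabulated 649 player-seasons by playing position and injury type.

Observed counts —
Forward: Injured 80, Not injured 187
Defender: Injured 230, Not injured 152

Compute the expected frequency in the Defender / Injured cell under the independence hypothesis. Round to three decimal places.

Row total (Defender) = 382; column total (Injured) = 310; grand total N = 649.
Expected count = (row total × column total) / N = 382 × 310 / 649 = 182.465.

182.465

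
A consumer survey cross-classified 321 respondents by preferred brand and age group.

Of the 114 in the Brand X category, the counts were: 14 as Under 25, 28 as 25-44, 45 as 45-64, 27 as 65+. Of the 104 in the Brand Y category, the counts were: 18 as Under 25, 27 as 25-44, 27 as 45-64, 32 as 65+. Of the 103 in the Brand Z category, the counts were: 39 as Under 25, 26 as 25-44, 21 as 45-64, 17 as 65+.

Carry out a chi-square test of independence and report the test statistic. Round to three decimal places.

Row totals: 114, 104, 103. Column totals: 71, 81, 93, 76. Grand total N = 321.
Expected counts (row total × column total / N):
  Brand X, Under 25: 114×71/321 = 25.2150
  Brand X, 25-44: 114×81/321 = 28.7664
  Brand X, 45-64: 114×93/321 = 33.0280
  Brand X, 65+: 114×76/321 = 26.9907
  Brand Y, Under 25: 104×71/321 = 23.0031
  Brand Y, 25-44: 104×81/321 = 26.2430
  Brand Y, 45-64: 104×93/321 = 30.1308
  Brand Y, 65+: 104×76/321 = 24.6231
  Brand Z, Under 25: 103×71/321 = 22.7819
  Brand Z, 25-44: 103×81/321 = 25.9907
  Brand Z, 45-64: 103×93/321 = 29.8411
  Brand Z, 65+: 103×76/321 = 24.3863
Contributions (O − E)²/E:
  (14 − 25.2150)²/25.2150 = 4.9882
  (28 − 28.7664)²/28.7664 = 0.0204
  (45 − 33.0280)²/33.0280 = 4.3396
  (27 − 26.9907)²/26.9907 = 0.0000
  (18 − 23.0031)²/23.0031 = 1.0882
  (27 − 26.2430)²/26.2430 = 0.0218
  (27 − 30.1308)²/30.1308 = 0.3253
  (32 − 24.6231)²/24.6231 = 2.2101
  (39 − 22.7819)²/22.7819 = 11.5454
  (26 − 25.9907)²/25.9907 = 0.0000
  (21 − 29.8411)²/29.8411 = 2.6194
  (17 − 24.3863)²/24.3863 = 2.2372
χ² = 4.9882 + 0.0204 + 4.3396 + 0.0000 + 1.0882 + 0.0218 + 0.3253 + 2.2101 + 11.5454 + 0.0000 + 2.6194 + 2.2372 = 29.396

29.396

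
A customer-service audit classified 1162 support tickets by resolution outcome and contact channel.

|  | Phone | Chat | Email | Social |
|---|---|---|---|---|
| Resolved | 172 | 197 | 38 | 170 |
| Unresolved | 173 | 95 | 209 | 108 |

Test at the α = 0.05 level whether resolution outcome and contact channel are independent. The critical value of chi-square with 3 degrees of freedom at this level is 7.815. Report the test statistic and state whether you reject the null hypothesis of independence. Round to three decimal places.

Row totals: 577, 585. Column totals: 345, 292, 247, 278. Grand total N = 1162.
Expected counts (row total × column total / N):
  Resolved, Phone: 577×345/1162 = 171.3124
  Resolved, Chat: 577×292/1162 = 144.9948
  Resolved, Email: 577×247/1162 = 122.6497
  Resolved, Social: 577×278/1162 = 138.0430
  Unresolved, Phone: 585×345/1162 = 173.6876
  Unresolved, Chat: 585×292/1162 = 147.0052
  Unresolved, Email: 585×247/1162 = 124.3503
  Unresolved, Social: 585×278/1162 = 139.9570
Contributions (O − E)²/E:
  (172 − 171.3124)²/171.3124 = 0.0028
  (197 − 144.9948)²/144.9948 = 18.6527
  (38 − 122.6497)²/122.6497 = 58.4231
  (170 − 138.0430)²/138.0430 = 7.3981
  (173 − 173.6876)²/173.6876 = 0.0027
  (95 − 147.0052)²/147.0052 = 18.3976
  (209 − 124.3503)²/124.3503 = 57.6241
  (108 − 139.9570)²/139.9570 = 7.2969
χ² = 0.0028 + 18.6527 + 58.4231 + 7.3981 + 0.0027 + 18.3976 + 57.6241 + 7.2969 = 167.798
df = (2−1)(4−1) = 3. Since 167.798 > 7.815, reject the null hypothesis of independence at α = 0.05.

167.798; reject H₀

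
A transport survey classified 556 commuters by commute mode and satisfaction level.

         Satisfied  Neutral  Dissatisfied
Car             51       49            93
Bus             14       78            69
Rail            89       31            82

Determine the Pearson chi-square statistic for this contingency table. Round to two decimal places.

77.47

Row totals: 193, 161, 202. Column totals: 154, 158, 244. Grand total N = 556.
Expected counts (row total × column total / N):
  Car, Satisfied: 193×154/556 = 53.457
  Car, Neutral: 193×158/556 = 54.845
  Car, Dissatisfied: 193×244/556 = 84.698
  Bus, Satisfied: 161×154/556 = 44.594
  Bus, Neutral: 161×158/556 = 45.752
  Bus, Dissatisfied: 161×244/556 = 70.655
  Rail, Satisfied: 202×154/556 = 55.950
  Rail, Neutral: 202×158/556 = 57.403
  Rail, Dissatisfied: 202×244/556 = 88.647
Contributions (O − E)²/E:
  (51 − 53.457)²/53.457 = 0.1129
  (49 − 54.845)²/54.845 = 0.6229
  (93 − 84.698)²/84.698 = 0.8138
  (14 − 44.594)²/44.594 = 20.9892
  (78 − 45.752)²/45.752 = 22.7298
  (69 − 70.655)²/70.655 = 0.0388
  (89 − 55.950)²/55.950 = 19.5228
  (31 − 57.403)²/57.403 = 12.1443
  (82 − 88.647)²/88.647 = 0.4984
χ² = 0.1129 + 0.6229 + 0.8138 + 20.9892 + 22.7298 + 0.0388 + 19.5228 + 12.1443 + 0.4984 = 77.47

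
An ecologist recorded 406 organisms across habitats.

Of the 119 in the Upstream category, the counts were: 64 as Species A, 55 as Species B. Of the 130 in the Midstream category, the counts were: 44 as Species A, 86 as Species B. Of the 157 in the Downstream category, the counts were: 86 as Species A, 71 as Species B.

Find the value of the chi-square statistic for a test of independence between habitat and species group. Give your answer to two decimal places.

Row totals: 119, 130, 157. Column totals: 194, 212. Grand total N = 406.
Expected counts (row total × column total / N):
  Upstream, Species A: 119×194/406 = 56.862
  Upstream, Species B: 119×212/406 = 62.138
  Midstream, Species A: 130×194/406 = 62.118
  Midstream, Species B: 130×212/406 = 67.882
  Downstream, Species A: 157×194/406 = 75.020
  Downstream, Species B: 157×212/406 = 81.980
Contributions (O − E)²/E:
  (64 − 56.862)²/56.862 = 0.8960
  (55 − 62.138)²/62.138 = 0.8200
  (44 − 62.118)²/62.118 = 5.2845
  (86 − 67.882)²/67.882 = 4.8358
  (86 − 75.020)²/75.020 = 1.6070
  (71 − 81.980)²/81.980 = 1.4706
χ² = 0.8960 + 0.8200 + 5.2845 + 4.8358 + 1.6070 + 1.4706 = 14.91

14.91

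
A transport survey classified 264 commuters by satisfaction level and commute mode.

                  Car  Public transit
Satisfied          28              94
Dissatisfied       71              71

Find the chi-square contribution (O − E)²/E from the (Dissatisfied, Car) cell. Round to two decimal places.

Row total (Dissatisfied) = 142; column total (Car) = 99; N = 264.
Expected count E = 142 × 99 / 264 = 53.250.
Contribution = (O − E)²/E = (71 − 53.250)² / 53.250 = 5.92.

5.92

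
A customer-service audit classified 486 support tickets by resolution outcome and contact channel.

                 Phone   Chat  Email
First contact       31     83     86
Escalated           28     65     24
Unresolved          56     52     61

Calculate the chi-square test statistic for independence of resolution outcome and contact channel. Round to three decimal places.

33.046

Row totals: 200, 117, 169. Column totals: 115, 200, 171. Grand total N = 486.
Expected counts (row total × column total / N):
  First contact, Phone: 200×115/486 = 47.3251
  First contact, Chat: 200×200/486 = 82.3045
  First contact, Email: 200×171/486 = 70.3704
  Escalated, Phone: 117×115/486 = 27.6852
  Escalated, Chat: 117×200/486 = 48.1481
  Escalated, Email: 117×171/486 = 41.1667
  Unresolved, Phone: 169×115/486 = 39.9897
  Unresolved, Chat: 169×200/486 = 69.5473
  Unresolved, Email: 169×171/486 = 59.4630
Contributions (O − E)²/E:
  (31 − 47.3251)²/47.3251 = 5.6314
  (83 − 82.3045)²/82.3045 = 0.0059
  (86 − 70.3704)²/70.3704 = 3.4714
  (28 − 27.6852)²/27.6852 = 0.0036
  (65 − 48.1481)²/48.1481 = 5.8982
  (24 − 41.1667)²/41.1667 = 7.1586
  (56 − 39.9897)²/39.9897 = 6.4099
  (52 − 69.5473)²/69.5473 = 4.4273
  (61 − 59.4630)²/59.4630 = 0.0397
χ² = 5.6314 + 0.0059 + 3.4714 + 0.0036 + 5.8982 + 7.1586 + 6.4099 + 4.4273 + 0.0397 = 33.046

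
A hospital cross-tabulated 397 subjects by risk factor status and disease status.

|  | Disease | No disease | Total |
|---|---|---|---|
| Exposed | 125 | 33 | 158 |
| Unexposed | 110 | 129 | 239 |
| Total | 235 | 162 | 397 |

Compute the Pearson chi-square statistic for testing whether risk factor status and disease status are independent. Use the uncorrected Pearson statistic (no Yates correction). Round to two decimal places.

43.11

Grand total N = 397.
Expected counts (row total × column total / N):
  Exposed, Disease: 158×235/397 = 93.5264
  Exposed, No disease: 158×162/397 = 64.4736
  Unexposed, Disease: 239×235/397 = 141.4736
  Unexposed, No disease: 239×162/397 = 97.5264
Contributions (O − E)²/E:
  (125 − 93.5264)²/93.5264 = 10.5915
  (33 − 64.4736)²/64.4736 = 15.3642
  (110 − 141.4736)²/141.4736 = 7.0019
  (129 − 97.5264)²/97.5264 = 10.1571
χ² = 10.5915 + 15.3642 + 7.0019 + 10.1571 = 43.11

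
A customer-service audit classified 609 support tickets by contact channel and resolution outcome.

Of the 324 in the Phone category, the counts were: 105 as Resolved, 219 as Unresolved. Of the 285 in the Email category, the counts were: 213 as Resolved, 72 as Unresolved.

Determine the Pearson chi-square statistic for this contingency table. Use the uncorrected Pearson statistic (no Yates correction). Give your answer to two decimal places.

Row totals: 324, 285. Column totals: 318, 291. Grand total N = 609.
Expected counts (row total × column total / N):
  Phone, Resolved: 324×318/609 = 169.182
  Phone, Unresolved: 324×291/609 = 154.818
  Email, Resolved: 285×318/609 = 148.818
  Email, Unresolved: 285×291/609 = 136.182
Contributions (O − E)²/E:
  (105 − 169.182)²/169.182 = 24.3485
  (219 − 154.818)²/154.818 = 26.6076
  (213 − 148.818)²/148.818 = 27.6803
  (72 − 136.182)²/136.182 = 30.2487
χ² = 24.3485 + 26.6076 + 27.6803 + 30.2487 = 108.89

108.89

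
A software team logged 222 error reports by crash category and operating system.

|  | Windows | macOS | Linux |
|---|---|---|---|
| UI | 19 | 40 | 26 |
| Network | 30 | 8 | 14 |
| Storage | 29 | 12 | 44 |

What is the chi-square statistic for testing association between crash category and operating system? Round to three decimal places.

Row totals: 85, 52, 85. Column totals: 78, 60, 84. Grand total N = 222.
Expected counts (row total × column total / N):
  UI, Windows: 85×78/222 = 29.8649
  UI, macOS: 85×60/222 = 22.9730
  UI, Linux: 85×84/222 = 32.1622
  Network, Windows: 52×78/222 = 18.2703
  Network, macOS: 52×60/222 = 14.0541
  Network, Linux: 52×84/222 = 19.6757
  Storage, Windows: 85×78/222 = 29.8649
  Storage, macOS: 85×60/222 = 22.9730
  Storage, Linux: 85×84/222 = 32.1622
Contributions (O − E)²/E:
  (19 − 29.8649)²/29.8649 = 3.9527
  (40 − 22.9730)²/22.9730 = 12.6200
  (26 − 32.1622)²/32.1622 = 1.1807
  (30 − 18.2703)²/18.2703 = 7.5306
  (8 − 14.0541)²/14.0541 = 2.6079
  (14 − 19.6757)²/19.6757 = 1.6372
  (29 − 29.8649)²/29.8649 = 0.0250
  (12 − 22.9730)²/22.9730 = 5.2412
  (44 − 32.1622)²/32.1622 = 4.3571
χ² = 3.9527 + 12.6200 + 1.1807 + 7.5306 + 2.6079 + 1.6372 + 0.0250 + 5.2412 + 4.3571 = 39.152

39.152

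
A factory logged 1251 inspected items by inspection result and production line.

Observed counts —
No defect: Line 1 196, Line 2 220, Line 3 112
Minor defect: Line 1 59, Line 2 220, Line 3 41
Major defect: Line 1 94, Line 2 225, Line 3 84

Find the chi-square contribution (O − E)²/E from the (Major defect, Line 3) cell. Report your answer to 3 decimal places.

Row total (Major defect) = 403; column total (Line 3) = 237; N = 1251.
Expected count E = 403 × 237 / 1251 = 76.3477.
Contribution = (O − E)²/E = (84 − 76.3477)² / 76.3477 = 0.767.

0.767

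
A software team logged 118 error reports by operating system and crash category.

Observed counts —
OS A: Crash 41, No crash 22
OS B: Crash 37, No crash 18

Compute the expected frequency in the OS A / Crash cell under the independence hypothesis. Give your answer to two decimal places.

Row total (OS A) = 63; column total (Crash) = 78; grand total N = 118.
Expected count = (row total × column total) / N = 63 × 78 / 118 = 41.64.

41.64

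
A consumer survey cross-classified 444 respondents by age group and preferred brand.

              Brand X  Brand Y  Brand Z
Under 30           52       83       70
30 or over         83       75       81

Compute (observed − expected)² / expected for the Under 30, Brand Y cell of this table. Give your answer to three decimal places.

Row total (Under 30) = 205; column total (Brand Y) = 158; N = 444.
Expected count E = 205 × 158 / 444 = 72.9505.
Contribution = (O − E)²/E = (83 − 72.9505)² / 72.9505 = 1.384.

1.384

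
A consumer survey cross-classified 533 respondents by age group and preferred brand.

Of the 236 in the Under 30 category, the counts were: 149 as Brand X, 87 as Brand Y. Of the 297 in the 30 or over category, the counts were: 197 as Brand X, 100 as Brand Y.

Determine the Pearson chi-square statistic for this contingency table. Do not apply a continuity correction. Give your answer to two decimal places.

0.59

Row totals: 236, 297. Column totals: 346, 187. Grand total N = 533.
Expected counts (row total × column total / N):
  Under 30, Brand X: 236×346/533 = 153.201
  Under 30, Brand Y: 236×187/533 = 82.799
  30 or over, Brand X: 297×346/533 = 192.799
  30 or over, Brand Y: 297×187/533 = 104.201
Contributions (O − E)²/E:
  (149 − 153.201)²/153.201 = 0.1152
  (87 − 82.799)²/82.799 = 0.2131
  (197 − 192.799)²/192.799 = 0.0915
  (100 − 104.201)²/104.201 = 0.1694
χ² = 0.1152 + 0.2131 + 0.0915 + 0.1694 = 0.59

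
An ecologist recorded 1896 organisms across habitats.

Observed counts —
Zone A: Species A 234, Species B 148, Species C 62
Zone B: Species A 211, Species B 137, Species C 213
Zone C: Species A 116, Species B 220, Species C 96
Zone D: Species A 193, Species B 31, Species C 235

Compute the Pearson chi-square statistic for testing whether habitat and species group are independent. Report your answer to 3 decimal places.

315.918

Row totals: 444, 561, 432, 459. Column totals: 754, 536, 606. Grand total N = 1896.
Expected counts (row total × column total / N):
  Zone A, Species A: 444×754/1896 = 176.5696
  Zone A, Species B: 444×536/1896 = 125.5190
  Zone A, Species C: 444×606/1896 = 141.9114
  Zone B, Species A: 561×754/1896 = 223.0981
  Zone B, Species B: 561×536/1896 = 158.5949
  Zone B, Species C: 561×606/1896 = 179.3070
  Zone C, Species A: 432×754/1896 = 171.7975
  Zone C, Species B: 432×536/1896 = 122.1266
  Zone C, Species C: 432×606/1896 = 138.0759
  Zone D, Species A: 459×754/1896 = 182.5348
  Zone D, Species B: 459×536/1896 = 129.7595
  Zone D, Species C: 459×606/1896 = 146.7057
Contributions (O − E)²/E:
  (234 − 176.5696)²/176.5696 = 18.6796
  (148 − 125.5190)²/125.5190 = 4.0264
  (62 − 141.9114)²/141.9114 = 44.9987
  (211 − 223.0981)²/223.0981 = 0.6561
  (137 − 158.5949)²/158.5949 = 2.9404
  (213 − 179.3070)²/179.3070 = 6.3311
  (116 − 171.7975)²/171.7975 = 18.1223
  (220 − 122.1266)²/122.1266 = 78.4367
  (96 − 138.0759)²/138.0759 = 12.8218
  (193 − 182.5348)²/182.5348 = 0.6000
  (31 − 129.7595)²/129.7595 = 75.1655
  (235 − 146.7057)²/146.7057 = 53.1396
χ² = 18.6796 + 4.0264 + 44.9987 + 0.6561 + 2.9404 + 6.3311 + 18.1223 + 78.4367 + 12.8218 + 0.6000 + 75.1655 + 53.1396 = 315.918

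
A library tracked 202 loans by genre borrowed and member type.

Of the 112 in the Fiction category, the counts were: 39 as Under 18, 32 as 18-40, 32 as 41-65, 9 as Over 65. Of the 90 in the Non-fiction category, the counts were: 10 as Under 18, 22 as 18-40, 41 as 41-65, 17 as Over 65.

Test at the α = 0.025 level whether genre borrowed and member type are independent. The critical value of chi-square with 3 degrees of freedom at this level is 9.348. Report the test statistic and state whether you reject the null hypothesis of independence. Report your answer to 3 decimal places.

20.433; reject H₀

Row totals: 112, 90. Column totals: 49, 54, 73, 26. Grand total N = 202.
Expected counts (row total × column total / N):
  Fiction, Under 18: 112×49/202 = 27.1683
  Fiction, 18-40: 112×54/202 = 29.9406
  Fiction, 41-65: 112×73/202 = 40.4752
  Fiction, Over 65: 112×26/202 = 14.4158
  Non-fiction, Under 18: 90×49/202 = 21.8317
  Non-fiction, 18-40: 90×54/202 = 24.0594
  Non-fiction, 41-65: 90×73/202 = 32.5248
  Non-fiction, Over 65: 90×26/202 = 11.5842
Contributions (O − E)²/E:
  (39 − 27.1683)²/27.1683 = 5.1527
  (32 − 29.9406)²/29.9406 = 0.1417
  (32 − 40.4752)²/40.4752 = 1.7746
  (9 − 14.4158)²/14.4158 = 2.0346
  (10 − 21.8317)²/21.8317 = 6.4122
  (22 − 24.0594)²/24.0594 = 0.1763
  (41 − 32.5248)²/32.5248 = 2.2084
  (17 − 11.5842)²/11.5842 = 2.5320
χ² = 5.1527 + 0.1417 + 1.7746 + 2.0346 + 6.4122 + 0.1763 + 2.2084 + 2.5320 = 20.433
df = (2−1)(4−1) = 3. Since 20.433 > 9.348, reject the null hypothesis of independence at α = 0.025.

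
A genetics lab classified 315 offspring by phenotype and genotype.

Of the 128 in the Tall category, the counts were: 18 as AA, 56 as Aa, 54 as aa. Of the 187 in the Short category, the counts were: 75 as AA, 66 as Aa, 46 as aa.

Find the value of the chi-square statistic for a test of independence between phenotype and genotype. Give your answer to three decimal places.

Row totals: 128, 187. Column totals: 93, 122, 100. Grand total N = 315.
Expected counts (row total × column total / N):
  Tall, AA: 128×93/315 = 37.7905
  Tall, Aa: 128×122/315 = 49.5746
  Tall, aa: 128×100/315 = 40.6349
  Short, AA: 187×93/315 = 55.2095
  Short, Aa: 187×122/315 = 72.4254
  Short, aa: 187×100/315 = 59.3651
Contributions (O − E)²/E:
  (18 − 37.7905)²/37.7905 = 10.3641
  (56 − 49.5746)²/49.5746 = 0.8328
  (54 − 40.6349)²/40.6349 = 4.3959
  (75 − 55.2095)²/55.2095 = 7.0941
  (66 − 72.4254)²/72.4254 = 0.5700
  (46 − 59.3651)²/59.3651 = 3.0089
χ² = 10.3641 + 0.8328 + 4.3959 + 7.0941 + 0.5700 + 3.0089 = 26.266

26.266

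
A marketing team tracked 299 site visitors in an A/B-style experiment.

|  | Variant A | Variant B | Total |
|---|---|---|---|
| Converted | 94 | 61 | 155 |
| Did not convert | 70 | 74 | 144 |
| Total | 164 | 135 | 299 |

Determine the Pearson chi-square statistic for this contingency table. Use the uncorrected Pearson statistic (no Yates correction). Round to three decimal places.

Grand total N = 299.
Expected counts (row total × column total / N):
  Converted, Variant A: 155×164/299 = 85.0167
  Converted, Variant B: 155×135/299 = 69.9833
  Did not convert, Variant A: 144×164/299 = 78.9833
  Did not convert, Variant B: 144×135/299 = 65.0167
Contributions (O − E)²/E:
  (94 − 85.0167)²/85.0167 = 0.9492
  (61 − 69.9833)²/69.9833 = 1.1531
  (70 − 78.9833)²/78.9833 = 1.0217
  (74 − 65.0167)²/65.0167 = 1.2412
χ² = 0.9492 + 1.1531 + 1.0217 + 1.2412 = 4.365

4.365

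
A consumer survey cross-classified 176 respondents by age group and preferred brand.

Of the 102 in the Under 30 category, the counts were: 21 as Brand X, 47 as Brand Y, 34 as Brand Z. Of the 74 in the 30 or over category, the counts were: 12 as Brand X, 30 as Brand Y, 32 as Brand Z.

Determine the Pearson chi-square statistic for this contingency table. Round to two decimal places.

Row totals: 102, 74. Column totals: 33, 77, 66. Grand total N = 176.
Expected counts (row total × column total / N):
  Under 30, Brand X: 102×33/176 = 19.125
  Under 30, Brand Y: 102×77/176 = 44.625
  Under 30, Brand Z: 102×66/176 = 38.250
  30 or over, Brand X: 74×33/176 = 13.875
  30 or over, Brand Y: 74×77/176 = 32.375
  30 or over, Brand Z: 74×66/176 = 27.750
Contributions (O − E)²/E:
  (21 − 19.125)²/19.125 = 0.1838
  (47 − 44.625)²/44.625 = 0.1264
  (34 − 38.250)²/38.250 = 0.4722
  (12 − 13.875)²/13.875 = 0.2534
  (30 − 32.375)²/32.375 = 0.1742
  (32 − 27.750)²/27.750 = 0.6509
χ² = 0.1838 + 0.1264 + 0.4722 + 0.2534 + 0.1742 + 0.6509 = 1.86

1.86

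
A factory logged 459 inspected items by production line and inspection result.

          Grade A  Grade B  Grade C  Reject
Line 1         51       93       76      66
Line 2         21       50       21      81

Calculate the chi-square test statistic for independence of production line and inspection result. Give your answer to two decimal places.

32.28

Row totals: 286, 173. Column totals: 72, 143, 97, 147. Grand total N = 459.
Expected counts (row total × column total / N):
  Line 1, Grade A: 286×72/459 = 44.863
  Line 1, Grade B: 286×143/459 = 89.102
  Line 1, Grade C: 286×97/459 = 60.440
  Line 1, Reject: 286×147/459 = 91.595
  Line 2, Grade A: 173×72/459 = 27.137
  Line 2, Grade B: 173×143/459 = 53.898
  Line 2, Grade C: 173×97/459 = 36.560
  Line 2, Reject: 173×147/459 = 55.405
Contributions (O − E)²/E:
  (51 − 44.863)²/44.863 = 0.8395
  (93 − 89.102)²/89.102 = 0.1705
  (76 − 60.440)²/60.440 = 4.0059
  (66 − 91.595)²/91.595 = 7.1522
  (21 − 27.137)²/27.137 = 1.3879
  (50 − 53.898)²/53.898 = 0.2819
  (21 − 36.560)²/36.560 = 6.6224
  (81 − 55.405)²/55.405 = 11.8239
χ² = 0.8395 + 0.1705 + 4.0059 + 7.1522 + 1.3879 + 0.2819 + 6.6224 + 11.8239 = 32.28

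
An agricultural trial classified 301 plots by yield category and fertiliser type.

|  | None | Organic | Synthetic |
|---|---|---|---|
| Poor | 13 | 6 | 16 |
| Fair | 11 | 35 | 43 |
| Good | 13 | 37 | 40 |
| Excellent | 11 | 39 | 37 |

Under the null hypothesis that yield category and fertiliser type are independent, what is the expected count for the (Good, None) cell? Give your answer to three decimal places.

14.352

Row total (Good) = 90; column total (None) = 48; grand total N = 301.
Expected count = (row total × column total) / N = 90 × 48 / 301 = 14.352.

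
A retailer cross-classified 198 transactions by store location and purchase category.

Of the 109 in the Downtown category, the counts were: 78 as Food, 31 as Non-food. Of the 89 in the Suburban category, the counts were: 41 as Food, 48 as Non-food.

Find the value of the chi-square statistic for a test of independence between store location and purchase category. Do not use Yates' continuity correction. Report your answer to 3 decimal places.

13.278

Row totals: 109, 89. Column totals: 119, 79. Grand total N = 198.
Expected counts (row total × column total / N):
  Downtown, Food: 109×119/198 = 65.5101
  Downtown, Non-food: 109×79/198 = 43.4899
  Suburban, Food: 89×119/198 = 53.4899
  Suburban, Non-food: 89×79/198 = 35.5101
Contributions (O − E)²/E:
  (78 − 65.5101)²/65.5101 = 2.3813
  (31 − 43.4899)²/43.4899 = 3.5870
  (41 − 53.4899)²/53.4899 = 2.9164
  (48 − 35.5101)²/35.5101 = 4.3930
χ² = 2.3813 + 3.5870 + 2.9164 + 4.3930 = 13.278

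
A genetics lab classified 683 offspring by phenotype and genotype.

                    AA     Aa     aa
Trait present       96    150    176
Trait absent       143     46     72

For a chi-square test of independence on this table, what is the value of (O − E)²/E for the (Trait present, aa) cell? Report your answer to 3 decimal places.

Row total (Trait present) = 422; column total (aa) = 248; N = 683.
Expected count E = 422 × 248 / 683 = 153.2299.
Contribution = (O − E)²/E = (176 − 153.2299)² / 153.2299 = 3.384.

3.384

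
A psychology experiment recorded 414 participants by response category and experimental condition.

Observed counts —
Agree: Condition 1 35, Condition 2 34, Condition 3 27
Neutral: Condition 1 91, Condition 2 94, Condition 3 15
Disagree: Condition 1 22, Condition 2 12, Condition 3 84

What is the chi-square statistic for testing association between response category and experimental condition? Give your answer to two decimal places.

Row totals: 96, 200, 118. Column totals: 148, 140, 126. Grand total N = 414.
Expected counts (row total × column total / N):
  Agree, Condition 1: 96×148/414 = 34.319
  Agree, Condition 2: 96×140/414 = 32.464
  Agree, Condition 3: 96×126/414 = 29.217
  Neutral, Condition 1: 200×148/414 = 71.498
  Neutral, Condition 2: 200×140/414 = 67.633
  Neutral, Condition 3: 200×126/414 = 60.870
  Disagree, Condition 1: 118×148/414 = 42.184
  Disagree, Condition 2: 118×140/414 = 39.903
  Disagree, Condition 3: 118×126/414 = 35.913
Contributions (O − E)²/E:
  (35 − 34.319)²/34.319 = 0.0135
  (34 − 32.464)²/32.464 = 0.0727
  (27 − 29.217)²/29.217 = 0.1682
  (91 − 71.498)²/71.498 = 5.3194
  (94 − 67.633)²/67.633 = 10.2793
  (15 − 60.870)²/60.870 = 34.5664
  (22 − 42.184)²/42.184 = 9.6575
  (12 − 39.903)²/39.903 = 19.5118
  (84 − 35.913)²/35.913 = 64.3878
χ² = 0.0135 + 0.0727 + 0.1682 + 5.3194 + 10.2793 + 34.5664 + 9.6575 + 19.5118 + 64.3878 = 143.98

143.98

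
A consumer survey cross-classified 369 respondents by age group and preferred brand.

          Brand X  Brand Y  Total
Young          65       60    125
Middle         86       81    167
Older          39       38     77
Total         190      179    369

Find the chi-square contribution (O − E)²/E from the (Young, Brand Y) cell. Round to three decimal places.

Row total (Young) = 125; column total (Brand Y) = 179; N = 369.
Expected count E = 125 × 179 / 369 = 60.6369.
Contribution = (O − E)²/E = (60 − 60.6369)² / 60.6369 = 0.007.

0.007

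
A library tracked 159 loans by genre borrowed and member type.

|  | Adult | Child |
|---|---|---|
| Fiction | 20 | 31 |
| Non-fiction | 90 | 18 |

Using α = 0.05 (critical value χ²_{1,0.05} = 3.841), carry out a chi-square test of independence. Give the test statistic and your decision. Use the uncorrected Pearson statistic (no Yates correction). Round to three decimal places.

Row totals: 51, 108. Column totals: 110, 49. Grand total N = 159.
Expected counts (row total × column total / N):
  Fiction, Adult: 51×110/159 = 35.2830
  Fiction, Child: 51×49/159 = 15.7170
  Non-fiction, Adult: 108×110/159 = 74.7170
  Non-fiction, Child: 108×49/159 = 33.2830
Contributions (O − E)²/E:
  (20 − 35.2830)²/35.2830 = 6.6199
  (31 − 15.7170)²/15.7170 = 14.8610
  (90 − 74.7170)²/74.7170 = 3.1261
  (18 − 33.2830)²/33.2830 = 7.0177
χ² = 6.6199 + 14.8610 + 3.1261 + 7.0177 = 31.625
df = (2−1)(2−1) = 1. Since 31.625 > 3.841, reject the null hypothesis of independence at α = 0.05.

31.625; reject H₀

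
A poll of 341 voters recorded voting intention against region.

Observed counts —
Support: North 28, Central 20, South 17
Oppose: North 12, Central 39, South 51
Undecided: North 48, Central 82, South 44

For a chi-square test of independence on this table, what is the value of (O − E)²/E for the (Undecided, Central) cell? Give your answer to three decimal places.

1.405

Row total (Undecided) = 174; column total (Central) = 141; N = 341.
Expected count E = 174 × 141 / 341 = 71.9472.
Contribution = (O − E)²/E = (82 − 71.9472)² / 71.9472 = 1.405.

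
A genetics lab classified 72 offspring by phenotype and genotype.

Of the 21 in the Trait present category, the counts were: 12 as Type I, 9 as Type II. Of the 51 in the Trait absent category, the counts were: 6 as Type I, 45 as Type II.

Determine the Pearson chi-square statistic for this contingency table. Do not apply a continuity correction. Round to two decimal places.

Row totals: 21, 51. Column totals: 18, 54. Grand total N = 72.
Expected counts (row total × column total / N):
  Trait present, Type I: 21×18/72 = 5.250
  Trait present, Type II: 21×54/72 = 15.750
  Trait absent, Type I: 51×18/72 = 12.750
  Trait absent, Type II: 51×54/72 = 38.250
Contributions (O − E)²/E:
  (12 − 5.250)²/5.250 = 8.6786
  (9 − 15.750)²/15.750 = 2.8929
  (6 − 12.750)²/12.750 = 3.5735
  (45 − 38.250)²/38.250 = 1.1912
χ² = 8.6786 + 2.8929 + 3.5735 + 1.1912 = 16.34

16.34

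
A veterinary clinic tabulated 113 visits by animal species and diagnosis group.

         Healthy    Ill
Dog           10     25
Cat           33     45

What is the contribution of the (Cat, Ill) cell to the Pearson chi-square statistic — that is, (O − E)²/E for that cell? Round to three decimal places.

0.228

Row total (Cat) = 78; column total (Ill) = 70; N = 113.
Expected count E = 78 × 70 / 113 = 48.3186.
Contribution = (O − E)²/E = (45 − 48.3186)² / 48.3186 = 0.228.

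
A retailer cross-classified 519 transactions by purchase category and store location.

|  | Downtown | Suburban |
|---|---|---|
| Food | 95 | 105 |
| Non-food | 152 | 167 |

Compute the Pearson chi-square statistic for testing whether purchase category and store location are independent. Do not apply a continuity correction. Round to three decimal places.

Row totals: 200, 319. Column totals: 247, 272. Grand total N = 519.
Expected counts (row total × column total / N):
  Food, Downtown: 200×247/519 = 95.1830
  Food, Suburban: 200×272/519 = 104.8170
  Non-food, Downtown: 319×247/519 = 151.8170
  Non-food, Suburban: 319×272/519 = 167.1830
Contributions (O − E)²/E:
  (95 − 95.1830)²/95.1830 = 0.0004
  (105 − 104.8170)²/104.8170 = 0.0003
  (152 − 151.8170)²/151.8170 = 0.0002
  (167 − 167.1830)²/167.1830 = 0.0002
χ² = 0.0004 + 0.0003 + 0.0002 + 0.0002 = 0.001

0.001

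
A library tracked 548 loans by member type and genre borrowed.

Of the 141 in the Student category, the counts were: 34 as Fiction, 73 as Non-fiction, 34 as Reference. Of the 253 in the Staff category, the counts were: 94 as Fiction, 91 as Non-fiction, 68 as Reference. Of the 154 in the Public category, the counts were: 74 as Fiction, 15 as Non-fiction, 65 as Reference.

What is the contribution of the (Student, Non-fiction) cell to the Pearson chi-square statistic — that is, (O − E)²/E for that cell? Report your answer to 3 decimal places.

15.762

Row total (Student) = 141; column total (Non-fiction) = 179; N = 548.
Expected count E = 141 × 179 / 548 = 46.0566.
Contribution = (O − E)²/E = (73 − 46.0566)² / 46.0566 = 15.762.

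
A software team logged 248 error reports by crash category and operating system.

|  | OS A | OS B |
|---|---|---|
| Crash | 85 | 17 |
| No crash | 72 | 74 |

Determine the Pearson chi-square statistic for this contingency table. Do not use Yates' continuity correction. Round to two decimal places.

Row totals: 102, 146. Column totals: 157, 91. Grand total N = 248.
Expected counts (row total × column total / N):
  Crash, OS A: 102×157/248 = 64.573
  Crash, OS B: 102×91/248 = 37.427
  No crash, OS A: 146×157/248 = 92.427
  No crash, OS B: 146×91/248 = 53.573
Contributions (O − E)²/E:
  (85 − 64.573)²/64.573 = 6.4619
  (17 − 37.427)²/37.427 = 11.1487
  (72 − 92.427)²/92.427 = 4.5145
  (74 − 53.573)²/53.573 = 7.7887
χ² = 6.4619 + 11.1487 + 4.5145 + 7.7887 = 29.91

29.91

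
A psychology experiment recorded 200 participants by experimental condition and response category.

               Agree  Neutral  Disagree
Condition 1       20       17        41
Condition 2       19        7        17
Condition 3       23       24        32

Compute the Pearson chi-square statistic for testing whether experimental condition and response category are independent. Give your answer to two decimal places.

7.42

Row totals: 78, 43, 79. Column totals: 62, 48, 90. Grand total N = 200.
Expected counts (row total × column total / N):
  Condition 1, Agree: 78×62/200 = 24.180
  Condition 1, Neutral: 78×48/200 = 18.720
  Condition 1, Disagree: 78×90/200 = 35.100
  Condition 2, Agree: 43×62/200 = 13.330
  Condition 2, Neutral: 43×48/200 = 10.320
  Condition 2, Disagree: 43×90/200 = 19.350
  Condition 3, Agree: 79×62/200 = 24.490
  Condition 3, Neutral: 79×48/200 = 18.960
  Condition 3, Disagree: 79×90/200 = 35.550
Contributions (O − E)²/E:
  (20 − 24.180)²/24.180 = 0.7226
  (17 − 18.720)²/18.720 = 0.1580
  (41 − 35.100)²/35.100 = 0.9917
  (19 − 13.330)²/13.330 = 2.4118
  (7 − 10.320)²/10.320 = 1.0681
  (17 − 19.350)²/19.350 = 0.2854
  (23 − 24.490)²/24.490 = 0.0907
  (24 − 18.960)²/18.960 = 1.3397
  (32 − 35.550)²/35.550 = 0.3545
χ² = 0.7226 + 0.1580 + 0.9917 + 2.4118 + 1.0681 + 0.2854 + 0.0907 + 1.3397 + 0.3545 = 7.42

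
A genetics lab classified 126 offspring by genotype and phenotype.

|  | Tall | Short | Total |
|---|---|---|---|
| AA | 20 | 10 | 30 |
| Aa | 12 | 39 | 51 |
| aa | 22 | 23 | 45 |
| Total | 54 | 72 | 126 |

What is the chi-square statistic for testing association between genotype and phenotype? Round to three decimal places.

Grand total N = 126.
Expected counts (row total × column total / N):
  AA, Tall: 30×54/126 = 12.8571
  AA, Short: 30×72/126 = 17.1429
  Aa, Tall: 51×54/126 = 21.8571
  Aa, Short: 51×72/126 = 29.1429
  aa, Tall: 45×54/126 = 19.2857
  aa, Short: 45×72/126 = 25.7143
Contributions (O − E)²/E:
  (20 − 12.8571)²/12.8571 = 3.9683
  (10 − 17.1429)²/17.1429 = 2.9762
  (12 − 21.8571)²/21.8571 = 4.4453
  (39 − 29.1429)²/29.1429 = 3.3340
  (22 − 19.2857)²/19.2857 = 0.3820
  (23 − 25.7143)²/25.7143 = 0.2865
χ² = 3.9683 + 2.9762 + 4.4453 + 3.3340 + 0.3820 + 0.2865 = 15.392

15.392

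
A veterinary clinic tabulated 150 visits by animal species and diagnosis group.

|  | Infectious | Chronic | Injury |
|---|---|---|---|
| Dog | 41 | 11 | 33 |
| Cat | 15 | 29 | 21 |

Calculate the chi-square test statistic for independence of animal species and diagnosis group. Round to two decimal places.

20.54

Row totals: 85, 65. Column totals: 56, 40, 54. Grand total N = 150.
Expected counts (row total × column total / N):
  Dog, Infectious: 85×56/150 = 31.7333
  Dog, Chronic: 85×40/150 = 22.6667
  Dog, Injury: 85×54/150 = 30.6000
  Cat, Infectious: 65×56/150 = 24.2667
  Cat, Chronic: 65×40/150 = 17.3333
  Cat, Injury: 65×54/150 = 23.4000
Contributions (O − E)²/E:
  (41 − 31.7333)²/31.7333 = 2.7060
  (11 − 22.6667)²/22.6667 = 6.0049
  (33 − 30.6000)²/30.6000 = 0.1882
  (15 − 24.2667)²/24.2667 = 3.5387
  (29 − 17.3333)²/17.3333 = 7.8526
  (21 − 23.4000)²/23.4000 = 0.2462
χ² = 2.7060 + 6.0049 + 0.1882 + 3.5387 + 7.8526 + 0.2462 = 20.54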